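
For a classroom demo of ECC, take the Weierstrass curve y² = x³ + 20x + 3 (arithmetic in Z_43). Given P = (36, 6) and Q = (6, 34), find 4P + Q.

First 4P:
Double-and-add on 4 = (100)₂. Start with P = (36, 6) for the leading 1-bit.
double: tangent at (36, 6): λ = (3·36² + 20)/(2·6) ≡ 38/12. 12⁻¹ ≡ 18 (mod 43) since 12·18 = 216 ≡ 1, so λ ≡ 38·18 ≡ 39.
  x = λ² - 36 - 36 = 1521 - 72 ≡ 30; y = λ·(36 - 30) - 6 ≡ 13. → (30, 13)
double: tangent at (30, 13): λ = (3·30² + 20)/(2·13) ≡ 11/26. 26⁻¹ ≡ 5 (mod 43), so λ ≡ 11·5 ≡ 12.
  x = λ² - 30 - 30 = 144 - 60 ≡ 41; y = λ·(30 - 41) - 13 ≡ 27. → (41, 27)
4P = (41, 27).
Finally 4P + Q:
(41, 27) + (6, 34). λ = (34 - 27)/(6 - 41) ≡ 7/8 mod 43. 8⁻¹ ≡ 27 (mod 43), so λ ≡ 17.
  x = λ² - 41 - 6 = 289 - 47 ≡ 27; y = λ·(41 - 27) - 27 ≡ 39. → (27, 39)

(27, 39)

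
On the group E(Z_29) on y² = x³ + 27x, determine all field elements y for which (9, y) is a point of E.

none

x³ + 27x + 0 = 972 ≡ 15 (mod 29).
15 is a non-residue mod 29; no y exists.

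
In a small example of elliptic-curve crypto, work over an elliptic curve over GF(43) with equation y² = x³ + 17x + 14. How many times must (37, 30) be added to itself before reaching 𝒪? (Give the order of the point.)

9

2P: tangent at (37, 30): λ = (3·37² + 17)/(2·30) ≡ 39/17. 17⁻¹ ≡ 38 (mod 43) since 17·38 = 646 ≡ 1, so λ ≡ 39·38 ≡ 20.
  x = λ² - 37 - 37 = 400 - 74 ≡ 25; y = λ·(37 - 25) - 30 ≡ 38. → (25, 38)
3P: (25, 38) + (37, 30). λ = (30 - 38)/(37 - 25) ≡ 35/12 mod 43. 12⁻¹ ≡ 18 (mod 43), so λ ≡ 28.
  x = λ² - 25 - 37 = 784 - 62 ≡ 34; y = λ·(25 - 34) - 38 ≡ 11. → (34, 11)
4P: (34, 11) + (37, 30). λ = (30 - 11)/(37 - 34) ≡ 19/3 mod 43. 3⁻¹ ≡ 29 (mod 43), so λ ≡ 35.
  x = λ² - 34 - 37 = 1225 - 71 ≡ 36; y = λ·(34 - 36) - 11 ≡ 5. → (36, 5)
5P: (36, 5) + (37, 30). λ = (30 - 5)/(37 - 36) ≡ 25/1 mod 43. 1⁻¹ ≡ 1 (mod 43) since 1·1 = 1 ≡ 1, so λ ≡ 25.
  x = λ² - 36 - 37 = 625 - 73 ≡ 36; y = λ·(36 - 36) - 5 ≡ 38. → (36, 38)
6P: (36, 38) + (37, 30). λ = (30 - 38)/(37 - 36) ≡ 35/1 mod 43. 1⁻¹ ≡ 1 (mod 43) since 1·1 = 1 ≡ 1, so λ ≡ 35.
  x = λ² - 36 - 37 = 1225 - 73 ≡ 34; y = λ·(36 - 34) - 38 ≡ 32. → (34, 32)
7P: (34, 32) + (37, 30). λ = (30 - 32)/(37 - 34) ≡ 41/3 mod 43. 3⁻¹ ≡ 29 (mod 43), so λ ≡ 28.
  x = λ² - 34 - 37 = 784 - 71 ≡ 25; y = λ·(34 - 25) - 32 ≡ 5. → (25, 5)
8P: (25, 5) + (37, 30). λ = (30 - 5)/(37 - 25) ≡ 25/12 mod 43. 12⁻¹ ≡ 18 (mod 43) since 12·18 = 216 ≡ 1, so λ ≡ 20.
  x = λ² - 25 - 37 = 400 - 62 ≡ 37; y = λ·(25 - 37) - 5 ≡ 13. → (37, 13)
9P: (37, 13) + (37, 30): same x and y₁ ≡ -y₂, so the sum is 𝒪.
9P = 𝒪, so the order is 9.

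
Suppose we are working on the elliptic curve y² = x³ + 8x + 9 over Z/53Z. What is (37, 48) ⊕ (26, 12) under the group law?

(37, 48) + (26, 12). λ = (12 - 48)/(26 - 37) ≡ 17/42 mod 53. 42⁻¹ ≡ 24 (mod 53), so λ ≡ 37.
  x = λ² - 37 - 26 = 1369 - 63 ≡ 34; y = λ·(37 - 34) - 48 ≡ 10. → (34, 10)

(34, 10)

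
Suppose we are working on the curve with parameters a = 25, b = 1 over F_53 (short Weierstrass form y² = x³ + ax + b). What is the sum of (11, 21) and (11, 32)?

The two points share x = 11 and their y-coordinates satisfy 21 + 32 ≡ 0 (mod 53), so they are inverses. Their sum is ∞.

O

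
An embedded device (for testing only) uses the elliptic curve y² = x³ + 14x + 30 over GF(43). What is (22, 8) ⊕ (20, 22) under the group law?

(22, 8) + (20, 22). λ = (22 - 8)/(20 - 22) ≡ 14/41 mod 43. 41⁻¹ ≡ 21 (mod 43), so λ ≡ 36.
  x = λ² - 22 - 20 = 1296 - 42 ≡ 7; y = λ·(22 - 7) - 8 ≡ 16. → (7, 16)

(7, 16)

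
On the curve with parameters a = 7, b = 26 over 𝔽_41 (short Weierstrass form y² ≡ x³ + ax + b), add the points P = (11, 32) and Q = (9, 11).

(11, 32) + (9, 11). λ = (11 - 32)/(9 - 11) ≡ 20/39 mod 41. 39⁻¹ ≡ 20 (mod 41) since 39·20 = 780 ≡ 1, so λ ≡ 31.
  x = λ² - 11 - 9 = 961 - 20 ≡ 39; y = λ·(11 - 39) - 32 ≡ 2. → (39, 2)

(39, 2)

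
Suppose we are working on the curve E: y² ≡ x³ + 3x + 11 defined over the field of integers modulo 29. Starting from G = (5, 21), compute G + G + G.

(4, 0)

Repeated addition: build up to 3G.
2G: tangent at (5, 21): λ = (3·5² + 3)/(2·21) ≡ 20/13. 13⁻¹ ≡ 9 (mod 29), so λ ≡ 20·9 ≡ 6.
  x = λ² - 5 - 5 = 36 - 10 ≡ 26; y = λ·(5 - 26) - 21 ≡ 27. → (26, 27)
3G: (26, 27) + (5, 21). λ = (21 - 27)/(5 - 26) ≡ 23/8 mod 29. 8⁻¹ ≡ 11 (mod 29) since 8·11 = 88 ≡ 1, so λ ≡ 21.
  x = λ² - 26 - 5 = 441 - 31 ≡ 4; y = λ·(26 - 4) - 27 ≡ 0. → (4, 0)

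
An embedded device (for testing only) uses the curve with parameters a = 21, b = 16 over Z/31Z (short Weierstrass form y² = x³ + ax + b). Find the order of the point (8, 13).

2P: tangent at (8, 13): λ = (3·8² + 21)/(2·13) ≡ 27/26. 26⁻¹ ≡ 6 (mod 31), so λ ≡ 27·6 ≡ 7.
  x = λ² - 8 - 8 = 49 - 16 ≡ 2; y = λ·(8 - 2) - 13 ≡ 29. → (2, 29)
3P: (2, 29) + (8, 13). λ = (13 - 29)/(8 - 2) ≡ 15/6 mod 31. 6⁻¹ ≡ 26 (mod 31), so λ ≡ 18.
  x = λ² - 2 - 8 = 324 - 10 ≡ 4; y = λ·(2 - 4) - 29 ≡ 28. → (4, 28)
4P: (4, 28) + (8, 13). λ = (13 - 28)/(8 - 4) ≡ 16/4 mod 31. 4⁻¹ ≡ 8 (mod 31), so λ ≡ 4.
  x = λ² - 4 - 8 = 16 - 12 ≡ 4; y = λ·(4 - 4) - 28 ≡ 3. → (4, 3)
5P: (4, 3) + (8, 13). λ = (13 - 3)/(8 - 4) ≡ 10/4 mod 31. 4⁻¹ ≡ 8 (mod 31), so λ ≡ 18.
  x = λ² - 4 - 8 = 324 - 12 ≡ 2; y = λ·(4 - 2) - 3 ≡ 2. → (2, 2)
6P: (2, 2) + (8, 13). λ = (13 - 2)/(8 - 2) ≡ 11/6 mod 31. 6⁻¹ ≡ 26 (mod 31), so λ ≡ 7.
  x = λ² - 2 - 8 = 49 - 10 ≡ 8; y = λ·(2 - 8) - 2 ≡ 18. → (8, 18)
7P: (8, 18) + (8, 13): same x and y₁ ≡ -y₂, so the sum is the point at infinity.
7P = the point at infinity, so the order is 7.

7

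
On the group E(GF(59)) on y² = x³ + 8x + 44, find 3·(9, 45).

(32, 21)

Write Q = (9, 45).
Repeated addition: build up to 3Q.
2Q: tangent at (9, 45): λ = (3·9² + 8)/(2·45) ≡ 15/31. 31⁻¹ ≡ 40 (mod 59) since 31·40 = 1240 ≡ 1, so λ ≡ 15·40 ≡ 10.
  x = λ² - 9 - 9 = 100 - 18 ≡ 23; y = λ·(9 - 23) - 45 ≡ 51. → (23, 51)
3Q: (23, 51) + (9, 45). λ = (45 - 51)/(9 - 23) ≡ 53/45 mod 59. 45⁻¹ ≡ 21 (mod 59) since 45·21 = 945 ≡ 1, so λ ≡ 51.
  x = λ² - 23 - 9 = 2601 - 32 ≡ 32; y = λ·(23 - 32) - 51 ≡ 21. → (32, 21)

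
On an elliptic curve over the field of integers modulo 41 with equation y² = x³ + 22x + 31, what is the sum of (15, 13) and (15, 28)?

O

The two points share x = 15 and their y-coordinates satisfy 13 + 28 ≡ 0 (mod 41), so they are inverses. Their sum is O.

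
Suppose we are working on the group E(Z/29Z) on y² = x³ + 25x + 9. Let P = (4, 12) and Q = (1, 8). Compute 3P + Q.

(24, 22)

First 3P:
Repeated addition: build up to 3P.
2P: tangent at (4, 12): λ = (3·4² + 25)/(2·12) ≡ 15/24. 24⁻¹ ≡ 23 (mod 29) since 24·23 = 552 ≡ 1, so λ ≡ 15·23 ≡ 26.
  x = λ² - 4 - 4 = 676 - 8 ≡ 1; y = λ·(4 - 1) - 12 ≡ 8. → (1, 8)
3P: (1, 8) + (4, 12). λ = (12 - 8)/(4 - 1) ≡ 4/3 mod 29. 3⁻¹ ≡ 10 (mod 29), so λ ≡ 11.
  x = λ² - 1 - 4 = 121 - 5 ≡ 0; y = λ·(1 - 0) - 8 ≡ 3. → (0, 3)
3P = (0, 3).
Finally 3P + Q:
(0, 3) + (1, 8). λ = (8 - 3)/(1 - 0) ≡ 5/1 mod 29. 1⁻¹ ≡ 1 (mod 29) since 1·1 = 1 ≡ 1, so λ ≡ 5.
  x = λ² - 0 - 1 = 25 - 1 ≡ 24; y = λ·(0 - 24) - 3 ≡ 22. → (24, 22)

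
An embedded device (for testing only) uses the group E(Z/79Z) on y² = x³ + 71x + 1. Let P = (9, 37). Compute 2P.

(58, 54)

tangent at (9, 37): λ = (3·9² + 71)/(2·37) ≡ 77/74. 74⁻¹ ≡ 63 (mod 79), so λ ≡ 77·63 ≡ 32.
  x = λ² - 9 - 9 = 1024 - 18 ≡ 58; y = λ·(9 - 58) - 37 ≡ 54. → (58, 54)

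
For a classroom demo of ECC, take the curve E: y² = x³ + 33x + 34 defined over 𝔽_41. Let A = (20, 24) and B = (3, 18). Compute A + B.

(20, 24) + (3, 18). λ = (18 - 24)/(3 - 20) ≡ 35/24 mod 41. 24⁻¹ ≡ 12 (mod 41) since 24·12 = 288 ≡ 1, so λ ≡ 10.
  x = λ² - 20 - 3 = 100 - 23 ≡ 36; y = λ·(20 - 36) - 24 ≡ 21. → (36, 21)

(36, 21)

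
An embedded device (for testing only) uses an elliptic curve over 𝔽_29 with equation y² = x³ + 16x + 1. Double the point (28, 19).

tangent at (28, 19): λ = (3·28² + 16)/(2·19) ≡ 19/9. 9⁻¹ ≡ 13 (mod 29), so λ ≡ 19·13 ≡ 15.
  x = λ² - 28 - 28 = 225 - 56 ≡ 24; y = λ·(28 - 24) - 19 ≡ 12. → (24, 12)

(24, 12)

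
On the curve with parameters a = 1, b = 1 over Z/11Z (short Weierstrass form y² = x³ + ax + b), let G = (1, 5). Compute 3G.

(8, 2)

Repeated addition: build up to 3G.
2G: tangent at (1, 5): λ = (3·1² + 1)/(2·5) ≡ 4/10. 10⁻¹ ≡ 10 (mod 11) since 10·10 = 100 ≡ 1, so λ ≡ 4·10 ≡ 7.
  x = λ² - 1 - 1 = 49 - 2 ≡ 3; y = λ·(1 - 3) - 5 ≡ 3. → (3, 3)
3G: (3, 3) + (1, 5). λ = (5 - 3)/(1 - 3) ≡ 2/9 mod 11. 9⁻¹ ≡ 5 (mod 11) since 9·5 = 45 ≡ 1, so λ ≡ 10.
  x = λ² - 3 - 1 = 100 - 4 ≡ 8; y = λ·(3 - 8) - 3 ≡ 2. → (8, 2)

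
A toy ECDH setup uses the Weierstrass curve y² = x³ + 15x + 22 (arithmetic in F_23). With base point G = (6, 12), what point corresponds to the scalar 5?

Repeated addition: build up to 5G.
2G: tangent at (6, 12): λ = (3·6² + 15)/(2·12) ≡ 8/1. 1⁻¹ ≡ 1 (mod 23) since 1·1 = 1 ≡ 1, so λ ≡ 8·1 ≡ 8.
  x = λ² - 6 - 6 = 64 - 12 ≡ 6; y = λ·(6 - 6) - 12 ≡ 11. → (6, 11)
3G: (6, 11) + (6, 12): same x and y₁ ≡ -y₂, so the sum is 𝒪.
4G: 𝒪 + (6, 12) = (6, 12) (identity).
5G: tangent at (6, 12): λ = (3·6² + 15)/(2·12) ≡ 8/1. 1⁻¹ ≡ 1 (mod 23) since 1·1 = 1 ≡ 1, so λ ≡ 8·1 ≡ 8.
  x = λ² - 6 - 6 = 64 - 12 ≡ 6; y = λ·(6 - 6) - 12 ≡ 11. → (6, 11)

(6, 11)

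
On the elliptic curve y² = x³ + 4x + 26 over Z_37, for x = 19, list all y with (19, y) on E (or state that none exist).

none

x³ + 4x + 26 = 6961 ≡ 5 (mod 37).
5 is a non-residue mod 37; no y exists.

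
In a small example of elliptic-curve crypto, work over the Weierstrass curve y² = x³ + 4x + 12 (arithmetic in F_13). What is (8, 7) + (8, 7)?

tangent at (8, 7): λ = (3·8² + 4)/(2·7) ≡ 1/1. 1⁻¹ ≡ 1 (mod 13), so λ ≡ 1·1 ≡ 1.
  x = λ² - 8 - 8 = 1 - 16 ≡ 11; y = λ·(8 - 11) - 7 ≡ 3. → (11, 3)

(11, 3)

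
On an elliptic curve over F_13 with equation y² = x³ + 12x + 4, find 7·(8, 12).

Write G = (8, 12).
Repeated addition: build up to 7G.
2G: tangent at (8, 12): λ = (3·8² + 12)/(2·12) ≡ 9/11. 11⁻¹ ≡ 6 (mod 13), so λ ≡ 9·6 ≡ 2.
  x = λ² - 8 - 8 = 4 - 16 ≡ 1; y = λ·(8 - 1) - 12 ≡ 2. → (1, 2)
3G: (1, 2) + (8, 12). λ = (12 - 2)/(8 - 1) ≡ 10/7 mod 13. 7⁻¹ ≡ 2 (mod 13) since 7·2 = 14 ≡ 1, so λ ≡ 7.
  x = λ² - 1 - 8 = 49 - 9 ≡ 1; y = λ·(1 - 1) - 2 ≡ 11. → (1, 11)
4G: (1, 11) + (8, 12). λ = (12 - 11)/(8 - 1) ≡ 1/7 mod 13. 7⁻¹ ≡ 2 (mod 13), so λ ≡ 2.
  x = λ² - 1 - 8 = 4 - 9 ≡ 8; y = λ·(1 - 8) - 11 ≡ 1. → (8, 1)
5G: (8, 1) + (8, 12): same x and y₁ ≡ -y₂, so the sum is 𝒪.
6G: 𝒪 + (8, 12) = (8, 12) (identity).
7G: tangent at (8, 12): λ = (3·8² + 12)/(2·12) ≡ 9/11. 11⁻¹ ≡ 6 (mod 13), so λ ≡ 9·6 ≡ 2.
  x = λ² - 8 - 8 = 4 - 16 ≡ 1; y = λ·(8 - 1) - 12 ≡ 2. → (1, 2)

(1, 2)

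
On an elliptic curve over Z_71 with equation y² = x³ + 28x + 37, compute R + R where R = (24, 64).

tangent at (24, 64): λ = (3·24² + 28)/(2·64) ≡ 52/57. 57⁻¹ ≡ 5 (mod 71), so λ ≡ 52·5 ≡ 47.
  x = λ² - 24 - 24 = 2209 - 48 ≡ 31; y = λ·(24 - 31) - 64 ≡ 33. → (31, 33)

(31, 33)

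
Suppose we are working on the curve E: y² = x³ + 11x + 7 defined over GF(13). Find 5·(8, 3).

(11, 9)

Write G = (8, 3).
Double-and-add on 5 = (101)₂. Start with G = (8, 3) for the leading 1-bit.
double: tangent at (8, 3): λ = (3·8² + 11)/(2·3) ≡ 8/6. 6⁻¹ ≡ 11 (mod 13) since 6·11 = 66 ≡ 1, so λ ≡ 8·11 ≡ 10.
  x = λ² - 8 - 8 = 100 - 16 ≡ 6; y = λ·(8 - 6) - 3 ≡ 4. → (6, 4)
double: tangent at (6, 4): λ = (3·6² + 11)/(2·4) ≡ 2/8. 8⁻¹ ≡ 5 (mod 13), so λ ≡ 2·5 ≡ 10.
  x = λ² - 6 - 6 = 100 - 12 ≡ 10; y = λ·(6 - 10) - 4 ≡ 8. → (10, 8)
add G: (10, 8) + (8, 3). λ = (3 - 8)/(8 - 10) ≡ 8/11 mod 13. 11⁻¹ ≡ 6 (mod 13) since 11·6 = 66 ≡ 1, so λ ≡ 9.
  x = λ² - 10 - 8 = 81 - 18 ≡ 11; y = λ·(10 - 11) - 8 ≡ 9. → (11, 9)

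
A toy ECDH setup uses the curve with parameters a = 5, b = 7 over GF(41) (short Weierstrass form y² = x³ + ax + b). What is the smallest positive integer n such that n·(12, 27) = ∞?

11

2P: tangent at (12, 27): λ = (3·12² + 5)/(2·27) ≡ 27/13. 13⁻¹ ≡ 19 (mod 41), so λ ≡ 27·19 ≡ 21.
  x = λ² - 12 - 12 = 441 - 24 ≡ 7; y = λ·(12 - 7) - 27 ≡ 37. → (7, 37)
3P: (7, 37) + (12, 27). λ = (27 - 37)/(12 - 7) ≡ 31/5 mod 41. 5⁻¹ ≡ 33 (mod 41), so λ ≡ 39.
  x = λ² - 7 - 12 = 1521 - 19 ≡ 26; y = λ·(7 - 26) - 37 ≡ 1. → (26, 1)
4P: (26, 1) + (12, 27). λ = (27 - 1)/(12 - 26) ≡ 26/27 mod 41. 27⁻¹ ≡ 38 (mod 41), so λ ≡ 4.
  x = λ² - 26 - 12 = 16 - 38 ≡ 19; y = λ·(26 - 19) - 1 ≡ 27. → (19, 27)
5P: (19, 27) + (12, 27). λ = (27 - 27)/(12 - 19) ≡ 0/34 mod 41. 34⁻¹ ≡ 35 (mod 41), so λ ≡ 0.
  x = λ² - 19 - 12 = 0 - 31 ≡ 10; y = λ·(19 - 10) - 27 ≡ 14. → (10, 14)
6P: (10, 14) + (12, 27). λ = (27 - 14)/(12 - 10) ≡ 13/2 mod 41. 2⁻¹ ≡ 21 (mod 41) since 2·21 = 42 ≡ 1, so λ ≡ 27.
  x = λ² - 10 - 12 = 729 - 22 ≡ 10; y = λ·(10 - 10) - 14 ≡ 27. → (10, 27)
7P: (10, 27) + (12, 27). λ = (27 - 27)/(12 - 10) ≡ 0/2 mod 41. 2⁻¹ ≡ 21 (mod 41), so λ ≡ 0.
  x = λ² - 10 - 12 = 0 - 22 ≡ 19; y = λ·(10 - 19) - 27 ≡ 14. → (19, 14)
8P: (19, 14) + (12, 27). λ = (27 - 14)/(12 - 19) ≡ 13/34 mod 41. 34⁻¹ ≡ 35 (mod 41), so λ ≡ 4.
  x = λ² - 19 - 12 = 16 - 31 ≡ 26; y = λ·(19 - 26) - 14 ≡ 40. → (26, 40)
9P: (26, 40) + (12, 27). λ = (27 - 40)/(12 - 26) ≡ 28/27 mod 41. 27⁻¹ ≡ 38 (mod 41) since 27·38 = 1026 ≡ 1, so λ ≡ 39.
  x = λ² - 26 - 12 = 1521 - 38 ≡ 7; y = λ·(26 - 7) - 40 ≡ 4. → (7, 4)
10P: (7, 4) + (12, 27). λ = (27 - 4)/(12 - 7) ≡ 23/5 mod 41. 5⁻¹ ≡ 33 (mod 41) since 5·33 = 165 ≡ 1, so λ ≡ 21.
  x = λ² - 7 - 12 = 441 - 19 ≡ 12; y = λ·(7 - 12) - 4 ≡ 14. → (12, 14)
11P: (12, 14) + (12, 27): same x and y₁ ≡ -y₂, so the sum is ∞.
11P = ∞, so the order is 11.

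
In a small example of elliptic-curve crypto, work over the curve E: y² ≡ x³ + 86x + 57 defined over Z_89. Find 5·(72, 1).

Write G = (72, 1).
Double-and-add on 5 = (101)₂. Start with G = (72, 1) for the leading 1-bit.
double: tangent at (72, 1): λ = (3·72² + 86)/(2·1) ≡ 63/2. 2⁻¹ ≡ 45 (mod 89) since 2·45 = 90 ≡ 1, so λ ≡ 63·45 ≡ 76.
  x = λ² - 72 - 72 = 5776 - 144 ≡ 25; y = λ·(72 - 25) - 1 ≡ 11. → (25, 11)
double: tangent at (25, 11): λ = (3·25² + 86)/(2·11) ≡ 3/22. 22⁻¹ ≡ 85 (mod 89), so λ ≡ 3·85 ≡ 77.
  x = λ² - 25 - 25 = 5929 - 50 ≡ 5; y = λ·(25 - 5) - 11 ≡ 16. → (5, 16)
add G: (5, 16) + (72, 1). λ = (1 - 16)/(72 - 5) ≡ 74/67 mod 89. 67⁻¹ ≡ 4 (mod 89), so λ ≡ 29.
  x = λ² - 5 - 72 = 841 - 77 ≡ 52; y = λ·(5 - 52) - 16 ≡ 45. → (52, 45)

(52, 45)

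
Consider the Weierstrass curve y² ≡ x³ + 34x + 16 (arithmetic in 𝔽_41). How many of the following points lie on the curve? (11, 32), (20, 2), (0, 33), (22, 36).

2

(11, 32): 32² ≡ 40, rhs ≡ 40 → on.
(20, 2): 2² ≡ 4, rhs ≡ 4 → on.
(0, 33): 33² ≡ 23, rhs ≡ 16 → off.
(22, 36): 36² ≡ 25, rhs ≡ 14 → off.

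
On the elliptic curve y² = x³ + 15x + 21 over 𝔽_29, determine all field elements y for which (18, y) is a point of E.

2, 27

x³ + 15x + 21 = 6123 ≡ 4 (mod 29).
Square roots of 4 mod 29: 2 and 27 (since 2² = 4 ≡ 4).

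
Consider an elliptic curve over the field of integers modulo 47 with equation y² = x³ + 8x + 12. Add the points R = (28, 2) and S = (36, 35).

(36, 12)

(28, 2) + (36, 35). λ = (35 - 2)/(36 - 28) ≡ 33/8 mod 47. 8⁻¹ ≡ 6 (mod 47), so λ ≡ 10.
  x = λ² - 28 - 36 = 100 - 64 ≡ 36; y = λ·(28 - 36) - 2 ≡ 12. → (36, 12)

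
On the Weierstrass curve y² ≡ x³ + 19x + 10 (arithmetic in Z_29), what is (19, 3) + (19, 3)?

(20, 26)

tangent at (19, 3): λ = (3·19² + 19)/(2·3) ≡ 0/6. 6⁻¹ ≡ 5 (mod 29), so λ ≡ 0·5 ≡ 0.
  x = λ² - 19 - 19 = 0 - 38 ≡ 20; y = λ·(19 - 20) - 3 ≡ 26. → (20, 26)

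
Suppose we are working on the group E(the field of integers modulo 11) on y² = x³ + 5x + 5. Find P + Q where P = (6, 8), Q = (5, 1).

(6, 8) + (5, 1). λ = (1 - 8)/(5 - 6) ≡ 4/10 mod 11. 10⁻¹ ≡ 10 (mod 11), so λ ≡ 7.
  x = λ² - 6 - 5 = 49 - 11 ≡ 5; y = λ·(6 - 5) - 8 ≡ 10. → (5, 10)

(5, 10)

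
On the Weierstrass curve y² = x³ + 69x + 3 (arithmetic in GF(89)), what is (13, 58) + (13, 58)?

tangent at (13, 58): λ = (3·13² + 69)/(2·58) ≡ 42/27. 27⁻¹ ≡ 33 (mod 89), so λ ≡ 42·33 ≡ 51.
  x = λ² - 13 - 13 = 2601 - 26 ≡ 83; y = λ·(13 - 83) - 58 ≡ 21. → (83, 21)

(83, 21)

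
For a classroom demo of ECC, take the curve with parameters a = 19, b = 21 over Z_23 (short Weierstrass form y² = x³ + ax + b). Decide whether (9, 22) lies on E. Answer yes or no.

yes

y² = 22² ≡ 1; x³ + 19x + 21 = 921 ≡ 1 (mod 23). 1 = 1.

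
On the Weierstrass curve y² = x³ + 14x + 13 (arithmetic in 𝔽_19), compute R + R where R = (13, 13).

tangent at (13, 13): λ = (3·13² + 14)/(2·13) ≡ 8/7. 7⁻¹ ≡ 11 (mod 19), so λ ≡ 8·11 ≡ 12.
  x = λ² - 13 - 13 = 144 - 26 ≡ 4; y = λ·(13 - 4) - 13 ≡ 0. → (4, 0)

(4, 0)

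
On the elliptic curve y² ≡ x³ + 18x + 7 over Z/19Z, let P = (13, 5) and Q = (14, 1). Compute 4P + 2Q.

First 4P:
Repeated addition: build up to 4P.
2P: tangent at (13, 5): λ = (3·13² + 18)/(2·5) ≡ 12/10. 10⁻¹ ≡ 2 (mod 19), so λ ≡ 12·2 ≡ 5.
  x = λ² - 13 - 13 = 25 - 26 ≡ 18; y = λ·(13 - 18) - 5 ≡ 8. → (18, 8)
3P: (18, 8) + (13, 5). λ = (5 - 8)/(13 - 18) ≡ 16/14 mod 19. 14⁻¹ ≡ 15 (mod 19), so λ ≡ 12.
  x = λ² - 18 - 13 = 144 - 31 ≡ 18; y = λ·(18 - 18) - 8 ≡ 11. → (18, 11)
4P: (18, 11) + (13, 5). λ = (5 - 11)/(13 - 18) ≡ 13/14 mod 19. 14⁻¹ ≡ 15 (mod 19), so λ ≡ 5.
  x = λ² - 18 - 13 = 25 - 31 ≡ 13; y = λ·(18 - 13) - 11 ≡ 14. → (13, 14)
4P = (13, 14).
Next 2Q:
Repeated addition: build up to 2Q.
2Q: tangent at (14, 1): λ = (3·14² + 18)/(2·1) ≡ 17/2. 2⁻¹ ≡ 10 (mod 19), so λ ≡ 17·10 ≡ 18.
  x = λ² - 14 - 14 = 324 - 28 ≡ 11; y = λ·(14 - 11) - 1 ≡ 15. → (11, 15)
2Q = (11, 15).
Finally 4P + 2Q:
(13, 14) + (11, 15). λ = (15 - 14)/(11 - 13) ≡ 1/17 mod 19. 17⁻¹ ≡ 9 (mod 19), so λ ≡ 9.
  x = λ² - 13 - 11 = 81 - 24 ≡ 0; y = λ·(13 - 0) - 14 ≡ 8. → (0, 8)

(0, 8)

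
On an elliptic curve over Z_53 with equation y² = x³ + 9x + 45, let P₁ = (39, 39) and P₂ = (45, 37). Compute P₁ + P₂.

(28, 28)

(39, 39) + (45, 37). λ = (37 - 39)/(45 - 39) ≡ 51/6 mod 53. 6⁻¹ ≡ 9 (mod 53), so λ ≡ 35.
  x = λ² - 39 - 45 = 1225 - 84 ≡ 28; y = λ·(39 - 28) - 39 ≡ 28. → (28, 28)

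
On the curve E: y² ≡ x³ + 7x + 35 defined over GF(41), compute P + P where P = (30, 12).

(2, 37)

tangent at (30, 12): λ = (3·30² + 7)/(2·12) ≡ 1/24. 24⁻¹ ≡ 12 (mod 41), so λ ≡ 1·12 ≡ 12.
  x = λ² - 30 - 30 = 144 - 60 ≡ 2; y = λ·(30 - 2) - 12 ≡ 37. → (2, 37)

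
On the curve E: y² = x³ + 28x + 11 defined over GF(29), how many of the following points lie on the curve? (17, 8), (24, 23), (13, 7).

3

(17, 8): 8² ≡ 6, rhs ≡ 6 → on.
(24, 23): 23² ≡ 7, rhs ≡ 7 → on.
(13, 7): 7² ≡ 20, rhs ≡ 20 → on.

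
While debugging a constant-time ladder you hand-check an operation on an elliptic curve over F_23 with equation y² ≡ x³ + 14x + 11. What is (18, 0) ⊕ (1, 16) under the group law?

(6, 9)

(18, 0) + (1, 16). λ = (16 - 0)/(1 - 18) ≡ 16/6 mod 23. 6⁻¹ ≡ 4 (mod 23), so λ ≡ 18.
  x = λ² - 18 - 1 = 324 - 19 ≡ 6; y = λ·(18 - 6) - 0 ≡ 9. → (6, 9)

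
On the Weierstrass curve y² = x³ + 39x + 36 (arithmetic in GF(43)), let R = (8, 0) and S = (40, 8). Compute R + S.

(30, 16)

(8, 0) + (40, 8). λ = (8 - 0)/(40 - 8) ≡ 8/32 mod 43. 32⁻¹ ≡ 39 (mod 43) since 32·39 = 1248 ≡ 1, so λ ≡ 11.
  x = λ² - 8 - 40 = 121 - 48 ≡ 30; y = λ·(8 - 30) - 0 ≡ 16. → (30, 16)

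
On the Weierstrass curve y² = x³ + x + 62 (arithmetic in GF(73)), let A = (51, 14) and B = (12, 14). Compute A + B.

(51, 14) + (12, 14). λ = (14 - 14)/(12 - 51) ≡ 0/34 mod 73. 34⁻¹ ≡ 58 (mod 73) since 34·58 = 1972 ≡ 1, so λ ≡ 0.
  x = λ² - 51 - 12 = 0 - 63 ≡ 10; y = λ·(51 - 10) - 14 ≡ 59. → (10, 59)

(10, 59)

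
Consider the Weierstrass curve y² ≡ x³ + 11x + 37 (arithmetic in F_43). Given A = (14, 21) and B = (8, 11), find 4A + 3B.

(1, 36)

First 4A:
Repeated addition: build up to 4A.
2A: tangent at (14, 21): λ = (3·14² + 11)/(2·21) ≡ 40/42. 42⁻¹ ≡ 42 (mod 43), so λ ≡ 40·42 ≡ 3.
  x = λ² - 14 - 14 = 9 - 28 ≡ 24; y = λ·(14 - 24) - 21 ≡ 35. → (24, 35)
3A: (24, 35) + (14, 21). λ = (21 - 35)/(14 - 24) ≡ 29/33 mod 43. 33⁻¹ ≡ 30 (mod 43), so λ ≡ 10.
  x = λ² - 24 - 14 = 100 - 38 ≡ 19; y = λ·(24 - 19) - 35 ≡ 15. → (19, 15)
4A: (19, 15) + (14, 21). λ = (21 - 15)/(14 - 19) ≡ 6/38 mod 43. 38⁻¹ ≡ 17 (mod 43), so λ ≡ 16.
  x = λ² - 19 - 14 = 256 - 33 ≡ 8; y = λ·(19 - 8) - 15 ≡ 32. → (8, 32)
4A = (8, 32).
Next 3B:
Repeated addition: build up to 3B.
2B: tangent at (8, 11): λ = (3·8² + 11)/(2·11) ≡ 31/22. 22⁻¹ ≡ 2 (mod 43) since 22·2 = 44 ≡ 1, so λ ≡ 31·2 ≡ 19.
  x = λ² - 8 - 8 = 361 - 16 ≡ 1; y = λ·(8 - 1) - 11 ≡ 36. → (1, 36)
3B: (1, 36) + (8, 11). λ = (11 - 36)/(8 - 1) ≡ 18/7 mod 43. 7⁻¹ ≡ 37 (mod 43), so λ ≡ 21.
  x = λ² - 1 - 8 = 441 - 9 ≡ 2; y = λ·(1 - 2) - 36 ≡ 29. → (2, 29)
3B = (2, 29).
Finally 4A + 3B:
(8, 32) + (2, 29). λ = (29 - 32)/(2 - 8) ≡ 40/37 mod 43. 37⁻¹ ≡ 7 (mod 43), so λ ≡ 22.
  x = λ² - 8 - 2 = 484 - 10 ≡ 1; y = λ·(8 - 1) - 32 ≡ 36. → (1, 36)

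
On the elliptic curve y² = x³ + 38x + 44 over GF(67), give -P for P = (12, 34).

(12, 33)

-(12, 34) = (12, -34 mod 67) = (12, 33).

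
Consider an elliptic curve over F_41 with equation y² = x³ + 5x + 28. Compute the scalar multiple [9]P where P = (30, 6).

Repeated addition: build up to 9P.
2P: tangent at (30, 6): λ = (3·30² + 5)/(2·6) ≡ 40/12. 12⁻¹ ≡ 24 (mod 41) since 12·24 = 288 ≡ 1, so λ ≡ 40·24 ≡ 17.
  x = λ² - 30 - 30 = 289 - 60 ≡ 24; y = λ·(30 - 24) - 6 ≡ 14. → (24, 14)
3P: (24, 14) + (30, 6). λ = (6 - 14)/(30 - 24) ≡ 33/6 mod 41. 6⁻¹ ≡ 7 (mod 41), so λ ≡ 26.
  x = λ² - 24 - 30 = 676 - 54 ≡ 7; y = λ·(24 - 7) - 14 ≡ 18. → (7, 18)
4P: (7, 18) + (30, 6). λ = (6 - 18)/(30 - 7) ≡ 29/23 mod 41. 23⁻¹ ≡ 25 (mod 41) since 23·25 = 575 ≡ 1, so λ ≡ 28.
  x = λ² - 7 - 30 = 784 - 37 ≡ 9; y = λ·(7 - 9) - 18 ≡ 8. → (9, 8)
5P: (9, 8) + (30, 6). λ = (6 - 8)/(30 - 9) ≡ 39/21 mod 41. 21⁻¹ ≡ 2 (mod 41) since 21·2 = 42 ≡ 1, so λ ≡ 37.
  x = λ² - 9 - 30 = 1369 - 39 ≡ 18; y = λ·(9 - 18) - 8 ≡ 28. → (18, 28)
6P: (18, 28) + (30, 6). λ = (6 - 28)/(30 - 18) ≡ 19/12 mod 41. 12⁻¹ ≡ 24 (mod 41), so λ ≡ 5.
  x = λ² - 18 - 30 = 25 - 48 ≡ 18; y = λ·(18 - 18) - 28 ≡ 13. → (18, 13)
7P: (18, 13) + (30, 6). λ = (6 - 13)/(30 - 18) ≡ 34/12 mod 41. 12⁻¹ ≡ 24 (mod 41), so λ ≡ 37.
  x = λ² - 18 - 30 = 1369 - 48 ≡ 9; y = λ·(18 - 9) - 13 ≡ 33. → (9, 33)
8P: (9, 33) + (30, 6). λ = (6 - 33)/(30 - 9) ≡ 14/21 mod 41. 21⁻¹ ≡ 2 (mod 41), so λ ≡ 28.
  x = λ² - 9 - 30 = 784 - 39 ≡ 7; y = λ·(9 - 7) - 33 ≡ 23. → (7, 23)
9P: (7, 23) + (30, 6). λ = (6 - 23)/(30 - 7) ≡ 24/23 mod 41. 23⁻¹ ≡ 25 (mod 41) since 23·25 = 575 ≡ 1, so λ ≡ 26.
  x = λ² - 7 - 30 = 676 - 37 ≡ 24; y = λ·(7 - 24) - 23 ≡ 27. → (24, 27)

(24, 27)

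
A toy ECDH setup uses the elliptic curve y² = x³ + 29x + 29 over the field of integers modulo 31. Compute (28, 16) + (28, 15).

O

The two points share x = 28 and their y-coordinates satisfy 16 + 15 ≡ 0 (mod 31), so they are inverses. Their sum is O.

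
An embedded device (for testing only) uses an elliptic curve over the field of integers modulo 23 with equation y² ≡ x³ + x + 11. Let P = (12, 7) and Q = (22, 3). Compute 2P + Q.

(1, 17)

First 2P:
Repeated addition: build up to 2P.
2P: tangent at (12, 7): λ = (3·12² + 1)/(2·7) ≡ 19/14. 14⁻¹ ≡ 5 (mod 23), so λ ≡ 19·5 ≡ 3.
  x = λ² - 12 - 12 = 9 - 24 ≡ 8; y = λ·(12 - 8) - 7 ≡ 5. → (8, 5)
2P = (8, 5).
Finally 2P + Q:
(8, 5) + (22, 3). λ = (3 - 5)/(22 - 8) ≡ 21/14 mod 23. 14⁻¹ ≡ 5 (mod 23), so λ ≡ 13.
  x = λ² - 8 - 22 = 169 - 30 ≡ 1; y = λ·(8 - 1) - 5 ≡ 17. → (1, 17)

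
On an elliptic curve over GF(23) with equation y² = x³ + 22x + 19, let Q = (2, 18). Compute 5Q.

Repeated addition: build up to 5Q.
2Q: tangent at (2, 18): λ = (3·2² + 22)/(2·18) ≡ 11/13. 13⁻¹ ≡ 16 (mod 23), so λ ≡ 11·16 ≡ 15.
  x = λ² - 2 - 2 = 225 - 4 ≡ 14; y = λ·(2 - 14) - 18 ≡ 9. → (14, 9)
3Q: (14, 9) + (2, 18). λ = (18 - 9)/(2 - 14) ≡ 9/11 mod 23. 11⁻¹ ≡ 21 (mod 23) since 11·21 = 231 ≡ 1, so λ ≡ 5.
  x = λ² - 14 - 2 = 25 - 16 ≡ 9; y = λ·(14 - 9) - 9 ≡ 16. → (9, 16)
4Q: (9, 16) + (2, 18). λ = (18 - 16)/(2 - 9) ≡ 2/16 mod 23. 16⁻¹ ≡ 13 (mod 23), so λ ≡ 3.
  x = λ² - 9 - 2 = 9 - 11 ≡ 21; y = λ·(9 - 21) - 16 ≡ 17. → (21, 17)
5Q: (21, 17) + (2, 18). λ = (18 - 17)/(2 - 21) ≡ 1/4 mod 23. 4⁻¹ ≡ 6 (mod 23), so λ ≡ 6.
  x = λ² - 21 - 2 = 36 - 23 ≡ 13; y = λ·(21 - 13) - 17 ≡ 8. → (13, 8)

(13, 8)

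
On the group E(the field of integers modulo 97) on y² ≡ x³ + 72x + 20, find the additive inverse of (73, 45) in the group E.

(73, 52)

-(73, 45) = (73, -45 mod 97) = (73, 52).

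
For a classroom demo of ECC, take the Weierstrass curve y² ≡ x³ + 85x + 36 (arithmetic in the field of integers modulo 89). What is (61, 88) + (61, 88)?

tangent at (61, 88): λ = (3·61² + 85)/(2·88) ≡ 34/87. 87⁻¹ ≡ 44 (mod 89), so λ ≡ 34·44 ≡ 72.
  x = λ² - 61 - 61 = 5184 - 122 ≡ 78; y = λ·(61 - 78) - 88 ≡ 23. → (78, 23)

(78, 23)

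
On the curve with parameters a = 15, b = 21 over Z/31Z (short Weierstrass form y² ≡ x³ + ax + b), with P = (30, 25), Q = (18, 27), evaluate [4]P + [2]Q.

O

First 4P:
Repeated addition: build up to 4P.
2P: tangent at (30, 25): λ = (3·30² + 15)/(2·25) ≡ 18/19. 19⁻¹ ≡ 18 (mod 31), so λ ≡ 18·18 ≡ 14.
  x = λ² - 30 - 30 = 196 - 60 ≡ 12; y = λ·(30 - 12) - 25 ≡ 10. → (12, 10)
3P: (12, 10) + (30, 25). λ = (25 - 10)/(30 - 12) ≡ 15/18 mod 31. 18⁻¹ ≡ 19 (mod 31) since 18·19 = 342 ≡ 1, so λ ≡ 6.
  x = λ² - 12 - 30 = 36 - 42 ≡ 25; y = λ·(12 - 25) - 10 ≡ 5. → (25, 5)
4P: (25, 5) + (30, 25). λ = (25 - 5)/(30 - 25) ≡ 20/5 mod 31. 5⁻¹ ≡ 25 (mod 31) since 5·25 = 125 ≡ 1, so λ ≡ 4.
  x = λ² - 25 - 30 = 16 - 55 ≡ 23; y = λ·(25 - 23) - 5 ≡ 3. → (23, 3)
4P = (23, 3).
Next 2Q:
Repeated addition: build up to 2Q.
2Q: tangent at (18, 27): λ = (3·18² + 15)/(2·27) ≡ 26/23. 23⁻¹ ≡ 27 (mod 31), so λ ≡ 26·27 ≡ 20.
  x = λ² - 18 - 18 = 400 - 36 ≡ 23; y = λ·(18 - 23) - 27 ≡ 28. → (23, 28)
2Q = (23, 28).
Finally 4P + 2Q:
(23, 3) + (23, 28): same x and y₁ ≡ -y₂, so the sum is 𝒪.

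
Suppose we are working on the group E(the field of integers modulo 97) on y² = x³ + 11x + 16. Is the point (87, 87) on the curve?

y² = 87² ≡ 3; x³ + 11x + 16 = 659476 ≡ 70 (mod 97). 3 ≠ 70.

no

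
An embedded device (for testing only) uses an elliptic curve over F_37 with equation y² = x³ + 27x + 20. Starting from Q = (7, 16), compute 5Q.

(4, 28)

Repeated addition: build up to 5Q.
2Q: tangent at (7, 16): λ = (3·7² + 27)/(2·16) ≡ 26/32. 32⁻¹ ≡ 22 (mod 37), so λ ≡ 26·22 ≡ 17.
  x = λ² - 7 - 7 = 289 - 14 ≡ 16; y = λ·(7 - 16) - 16 ≡ 16. → (16, 16)
3Q: (16, 16) + (7, 16). λ = (16 - 16)/(7 - 16) ≡ 0/28 mod 37. 28⁻¹ ≡ 4 (mod 37) since 28·4 = 112 ≡ 1, so λ ≡ 0.
  x = λ² - 16 - 7 = 0 - 23 ≡ 14; y = λ·(16 - 14) - 16 ≡ 21. → (14, 21)
4Q: (14, 21) + (7, 16). λ = (16 - 21)/(7 - 14) ≡ 32/30 mod 37. 30⁻¹ ≡ 21 (mod 37), so λ ≡ 6.
  x = λ² - 14 - 7 = 36 - 21 ≡ 15; y = λ·(14 - 15) - 21 ≡ 10. → (15, 10)
5Q: (15, 10) + (7, 16). λ = (16 - 10)/(7 - 15) ≡ 6/29 mod 37. 29⁻¹ ≡ 23 (mod 37) since 29·23 = 667 ≡ 1, so λ ≡ 27.
  x = λ² - 15 - 7 = 729 - 22 ≡ 4; y = λ·(15 - 4) - 10 ≡ 28. → (4, 28)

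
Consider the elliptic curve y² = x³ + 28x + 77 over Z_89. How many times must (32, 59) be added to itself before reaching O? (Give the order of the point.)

8

2P: tangent at (32, 59): λ = (3·32² + 28)/(2·59) ≡ 74/29. 29⁻¹ ≡ 43 (mod 89), so λ ≡ 74·43 ≡ 67.
  x = λ² - 32 - 32 = 4489 - 64 ≡ 64; y = λ·(32 - 64) - 59 ≡ 22. → (64, 22)
3P: (64, 22) + (32, 59). λ = (59 - 22)/(32 - 64) ≡ 37/57 mod 89. 57⁻¹ ≡ 25 (mod 89), so λ ≡ 35.
  x = λ² - 64 - 32 = 1225 - 96 ≡ 61; y = λ·(64 - 61) - 22 ≡ 83. → (61, 83)
4P: (61, 83) + (32, 59). λ = (59 - 83)/(32 - 61) ≡ 65/60 mod 89. 60⁻¹ ≡ 46 (mod 89), so λ ≡ 53.
  x = λ² - 61 - 32 = 2809 - 93 ≡ 46; y = λ·(61 - 46) - 83 ≡ 0. → (46, 0)
5P: (46, 0) + (32, 59). λ = (59 - 0)/(32 - 46) ≡ 59/75 mod 89. 75⁻¹ ≡ 19 (mod 89), so λ ≡ 53.
  x = λ² - 46 - 32 = 2809 - 78 ≡ 61; y = λ·(46 - 61) - 0 ≡ 6. → (61, 6)
6P: (61, 6) + (32, 59). λ = (59 - 6)/(32 - 61) ≡ 53/60 mod 89. 60⁻¹ ≡ 46 (mod 89), so λ ≡ 35.
  x = λ² - 61 - 32 = 1225 - 93 ≡ 64; y = λ·(61 - 64) - 6 ≡ 67. → (64, 67)
7P: (64, 67) + (32, 59). λ = (59 - 67)/(32 - 64) ≡ 81/57 mod 89. 57⁻¹ ≡ 25 (mod 89), so λ ≡ 67.
  x = λ² - 64 - 32 = 4489 - 96 ≡ 32; y = λ·(64 - 32) - 67 ≡ 30. → (32, 30)
8P: (32, 30) + (32, 59): same x and y₁ ≡ -y₂, so the sum is O.
8P = O, so the order is 8.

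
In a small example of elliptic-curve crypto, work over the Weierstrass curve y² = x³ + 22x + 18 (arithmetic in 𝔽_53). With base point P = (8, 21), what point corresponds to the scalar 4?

Double-and-add on 4 = (100)₂. Start with P = (8, 21) for the leading 1-bit.
double: tangent at (8, 21): λ = (3·8² + 22)/(2·21) ≡ 2/42. 42⁻¹ ≡ 24 (mod 53), so λ ≡ 2·24 ≡ 48.
  x = λ² - 8 - 8 = 2304 - 16 ≡ 9; y = λ·(8 - 9) - 21 ≡ 37. → (9, 37)
double: tangent at (9, 37): λ = (3·9² + 22)/(2·37) ≡ 0/21. 21⁻¹ ≡ 48 (mod 53) since 21·48 = 1008 ≡ 1, so λ ≡ 0·48 ≡ 0.
  x = λ² - 9 - 9 = 0 - 18 ≡ 35; y = λ·(9 - 35) - 37 ≡ 16. → (35, 16)

(35, 16)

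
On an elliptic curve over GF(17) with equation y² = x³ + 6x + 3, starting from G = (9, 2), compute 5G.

Double-and-add on 5 = (101)₂. Start with G = (9, 2) for the leading 1-bit.
double: tangent at (9, 2): λ = (3·9² + 6)/(2·2) ≡ 11/4. 4⁻¹ ≡ 13 (mod 17) since 4·13 = 52 ≡ 1, so λ ≡ 11·13 ≡ 7.
  x = λ² - 9 - 9 = 49 - 18 ≡ 14; y = λ·(9 - 14) - 2 ≡ 14. → (14, 14)
double: tangent at (14, 14): λ = (3·14² + 6)/(2·14) ≡ 16/11. 11⁻¹ ≡ 14 (mod 17) since 11·14 = 154 ≡ 1, so λ ≡ 16·14 ≡ 3.
  x = λ² - 14 - 14 = 9 - 28 ≡ 15; y = λ·(14 - 15) - 14 ≡ 0. → (15, 0)
add G: (15, 0) + (9, 2). λ = (2 - 0)/(9 - 15) ≡ 2/11 mod 17. 11⁻¹ ≡ 14 (mod 17) since 11·14 = 154 ≡ 1, so λ ≡ 11.
  x = λ² - 15 - 9 = 121 - 24 ≡ 12; y = λ·(15 - 12) - 0 ≡ 16. → (12, 16)

(12, 16)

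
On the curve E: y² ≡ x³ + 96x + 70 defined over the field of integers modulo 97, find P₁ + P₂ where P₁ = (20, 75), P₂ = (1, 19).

(82, 69)

(20, 75) + (1, 19). λ = (19 - 75)/(1 - 20) ≡ 41/78 mod 97. 78⁻¹ ≡ 51 (mod 97), so λ ≡ 54.
  x = λ² - 20 - 1 = 2916 - 21 ≡ 82; y = λ·(20 - 82) - 75 ≡ 69. → (82, 69)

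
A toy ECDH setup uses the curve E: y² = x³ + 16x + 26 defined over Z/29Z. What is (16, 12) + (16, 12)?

tangent at (16, 12): λ = (3·16² + 16)/(2·12) ≡ 1/24. 24⁻¹ ≡ 23 (mod 29), so λ ≡ 1·23 ≡ 23.
  x = λ² - 16 - 16 = 529 - 32 ≡ 4; y = λ·(16 - 4) - 12 ≡ 3. → (4, 3)

(4, 3)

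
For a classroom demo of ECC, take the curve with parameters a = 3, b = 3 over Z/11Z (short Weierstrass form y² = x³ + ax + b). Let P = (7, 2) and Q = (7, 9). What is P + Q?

O

The two points share x = 7 and their y-coordinates satisfy 2 + 9 ≡ 0 (mod 11), so they are inverses. Their sum is the point at infinity.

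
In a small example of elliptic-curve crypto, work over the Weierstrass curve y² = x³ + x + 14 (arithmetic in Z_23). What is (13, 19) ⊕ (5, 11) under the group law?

(13, 19) + (5, 11). λ = (11 - 19)/(5 - 13) ≡ 15/15 mod 23. 15⁻¹ ≡ 20 (mod 23) since 15·20 = 300 ≡ 1, so λ ≡ 1.
  x = λ² - 13 - 5 = 1 - 18 ≡ 6; y = λ·(13 - 6) - 19 ≡ 11. → (6, 11)

(6, 11)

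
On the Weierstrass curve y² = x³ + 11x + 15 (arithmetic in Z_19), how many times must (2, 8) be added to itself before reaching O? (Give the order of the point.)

3

2P: tangent at (2, 8): λ = (3·2² + 11)/(2·8) ≡ 4/16. 16⁻¹ ≡ 6 (mod 19), so λ ≡ 4·6 ≡ 5.
  x = λ² - 2 - 2 = 25 - 4 ≡ 2; y = λ·(2 - 2) - 8 ≡ 11. → (2, 11)
3P: (2, 11) + (2, 8): same x and y₁ ≡ -y₂, so the sum is O.
3P = O, so the order is 3.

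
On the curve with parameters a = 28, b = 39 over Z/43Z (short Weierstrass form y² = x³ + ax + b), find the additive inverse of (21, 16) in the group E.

(21, 27)

-(21, 16) = (21, -16 mod 43) = (21, 27).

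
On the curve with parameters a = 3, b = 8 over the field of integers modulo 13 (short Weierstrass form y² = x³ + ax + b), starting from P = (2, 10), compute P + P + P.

Repeated addition: build up to 3P.
2P: tangent at (2, 10): λ = (3·2² + 3)/(2·10) ≡ 2/7. 7⁻¹ ≡ 2 (mod 13) since 7·2 = 14 ≡ 1, so λ ≡ 2·2 ≡ 4.
  x = λ² - 2 - 2 = 16 - 4 ≡ 12; y = λ·(2 - 12) - 10 ≡ 2. → (12, 2)
3P: (12, 2) + (2, 10). λ = (10 - 2)/(2 - 12) ≡ 8/3 mod 13. 3⁻¹ ≡ 9 (mod 13) since 3·9 = 27 ≡ 1, so λ ≡ 7.
  x = λ² - 12 - 2 = 49 - 14 ≡ 9; y = λ·(12 - 9) - 2 ≡ 6. → (9, 6)

(9, 6)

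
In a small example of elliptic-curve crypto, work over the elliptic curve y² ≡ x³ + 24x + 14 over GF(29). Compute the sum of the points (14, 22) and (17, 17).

(14, 22) + (17, 17). λ = (17 - 22)/(17 - 14) ≡ 24/3 mod 29. 3⁻¹ ≡ 10 (mod 29) since 3·10 = 30 ≡ 1, so λ ≡ 8.
  x = λ² - 14 - 17 = 64 - 31 ≡ 4; y = λ·(14 - 4) - 22 ≡ 0. → (4, 0)

(4, 0)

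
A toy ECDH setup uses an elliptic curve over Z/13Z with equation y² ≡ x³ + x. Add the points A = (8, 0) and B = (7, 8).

(10, 3)

(8, 0) + (7, 8). λ = (8 - 0)/(7 - 8) ≡ 8/12 mod 13. 12⁻¹ ≡ 12 (mod 13), so λ ≡ 5.
  x = λ² - 8 - 7 = 25 - 15 ≡ 10; y = λ·(8 - 10) - 0 ≡ 3. → (10, 3)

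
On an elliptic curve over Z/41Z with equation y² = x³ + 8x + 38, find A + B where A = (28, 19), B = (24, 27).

(34, 34)

(28, 19) + (24, 27). λ = (27 - 19)/(24 - 28) ≡ 8/37 mod 41. 37⁻¹ ≡ 10 (mod 41), so λ ≡ 39.
  x = λ² - 28 - 24 = 1521 - 52 ≡ 34; y = λ·(28 - 34) - 19 ≡ 34. → (34, 34)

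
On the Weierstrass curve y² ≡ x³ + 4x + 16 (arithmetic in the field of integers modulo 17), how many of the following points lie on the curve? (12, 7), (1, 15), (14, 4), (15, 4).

1

(12, 7): 7² ≡ 15, rhs ≡ 7 → off.
(1, 15): 15² ≡ 4, rhs ≡ 4 → on.
(14, 4): 4² ≡ 16, rhs ≡ 11 → off.
(15, 4): 4² ≡ 16, rhs ≡ 0 → off.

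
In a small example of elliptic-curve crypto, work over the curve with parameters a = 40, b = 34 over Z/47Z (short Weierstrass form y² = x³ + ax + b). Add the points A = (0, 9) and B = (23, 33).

(25, 16)

(0, 9) + (23, 33). λ = (33 - 9)/(23 - 0) ≡ 24/23 mod 47. 23⁻¹ ≡ 45 (mod 47), so λ ≡ 46.
  x = λ² - 0 - 23 = 2116 - 23 ≡ 25; y = λ·(0 - 25) - 9 ≡ 16. → (25, 16)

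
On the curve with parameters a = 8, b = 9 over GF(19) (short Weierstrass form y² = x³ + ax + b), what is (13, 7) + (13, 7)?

(0, 3)

tangent at (13, 7): λ = (3·13² + 8)/(2·7) ≡ 2/14. 14⁻¹ ≡ 15 (mod 19), so λ ≡ 2·15 ≡ 11.
  x = λ² - 13 - 13 = 121 - 26 ≡ 0; y = λ·(13 - 0) - 7 ≡ 3. → (0, 3)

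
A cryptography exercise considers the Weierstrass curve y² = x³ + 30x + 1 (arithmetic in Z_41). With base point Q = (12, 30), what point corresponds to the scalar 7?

(24, 21)

Double-and-add on 7 = (111)₂. Start with Q = (12, 30) for the leading 1-bit.
double: tangent at (12, 30): λ = (3·12² + 30)/(2·30) ≡ 11/19. 19⁻¹ ≡ 13 (mod 41) since 19·13 = 247 ≡ 1, so λ ≡ 11·13 ≡ 20.
  x = λ² - 12 - 12 = 400 - 24 ≡ 7; y = λ·(12 - 7) - 30 ≡ 29. → (7, 29)
add Q: (7, 29) + (12, 30). λ = (30 - 29)/(12 - 7) ≡ 1/5 mod 41. 5⁻¹ ≡ 33 (mod 41), so λ ≡ 33.
  x = λ² - 7 - 12 = 1089 - 19 ≡ 4; y = λ·(7 - 4) - 29 ≡ 29. → (4, 29)
double: tangent at (4, 29): λ = (3·4² + 30)/(2·29) ≡ 37/17. 17⁻¹ ≡ 29 (mod 41), so λ ≡ 37·29 ≡ 7.
  x = λ² - 4 - 4 = 49 - 8 ≡ 0; y = λ·(4 - 0) - 29 ≡ 40. → (0, 40)
add Q: (0, 40) + (12, 30). λ = (30 - 40)/(12 - 0) ≡ 31/12 mod 41. 12⁻¹ ≡ 24 (mod 41), so λ ≡ 6.
  x = λ² - 0 - 12 = 36 - 12 ≡ 24; y = λ·(0 - 24) - 40 ≡ 21. → (24, 21)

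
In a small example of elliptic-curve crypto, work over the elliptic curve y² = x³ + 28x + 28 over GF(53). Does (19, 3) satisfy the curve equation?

no

y² = 3² ≡ 9; x³ + 28x + 28 = 7419 ≡ 52 (mod 53). 9 ≠ 52.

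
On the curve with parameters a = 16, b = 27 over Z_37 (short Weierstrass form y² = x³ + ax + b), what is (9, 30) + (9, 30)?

tangent at (9, 30): λ = (3·9² + 16)/(2·30) ≡ 0/23. 23⁻¹ ≡ 29 (mod 37), so λ ≡ 0·29 ≡ 0.
  x = λ² - 9 - 9 = 0 - 18 ≡ 19; y = λ·(9 - 19) - 30 ≡ 7. → (19, 7)

(19, 7)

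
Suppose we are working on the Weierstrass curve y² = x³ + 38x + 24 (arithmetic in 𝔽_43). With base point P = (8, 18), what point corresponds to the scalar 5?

Double-and-add on 5 = (101)₂. Start with P = (8, 18) for the leading 1-bit.
double: tangent at (8, 18): λ = (3·8² + 38)/(2·18) ≡ 15/36. 36⁻¹ ≡ 6 (mod 43) since 36·6 = 216 ≡ 1, so λ ≡ 15·6 ≡ 4.
  x = λ² - 8 - 8 = 16 - 16 ≡ 0; y = λ·(8 - 0) - 18 ≡ 14. → (0, 14)
double: tangent at (0, 14): λ = (3·0² + 38)/(2·14) ≡ 38/28. 28⁻¹ ≡ 20 (mod 43) since 28·20 = 560 ≡ 1, so λ ≡ 38·20 ≡ 29.
  x = λ² - 0 - 0 = 841 - 0 ≡ 24; y = λ·(0 - 24) - 14 ≡ 21. → (24, 21)
add P: (24, 21) + (8, 18). λ = (18 - 21)/(8 - 24) ≡ 40/27 mod 43. 27⁻¹ ≡ 8 (mod 43), so λ ≡ 19.
  x = λ² - 24 - 8 = 361 - 32 ≡ 28; y = λ·(24 - 28) - 21 ≡ 32. → (28, 32)

(28, 32)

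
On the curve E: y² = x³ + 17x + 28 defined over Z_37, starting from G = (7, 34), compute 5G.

Double-and-add on 5 = (101)₂. Start with G = (7, 34) for the leading 1-bit.
double: tangent at (7, 34): λ = (3·7² + 17)/(2·34) ≡ 16/31. 31⁻¹ ≡ 6 (mod 37), so λ ≡ 16·6 ≡ 22.
  x = λ² - 7 - 7 = 484 - 14 ≡ 26; y = λ·(7 - 26) - 34 ≡ 29. → (26, 29)
double: tangent at (26, 29): λ = (3·26² + 17)/(2·29) ≡ 10/21. 21⁻¹ ≡ 30 (mod 37), so λ ≡ 10·30 ≡ 4.
  x = λ² - 26 - 26 = 16 - 52 ≡ 1; y = λ·(26 - 1) - 29 ≡ 34. → (1, 34)
add G: (1, 34) + (7, 34). λ = (34 - 34)/(7 - 1) ≡ 0/6 mod 37. 6⁻¹ ≡ 31 (mod 37), so λ ≡ 0.
  x = λ² - 1 - 7 = 0 - 8 ≡ 29; y = λ·(1 - 29) - 34 ≡ 3. → (29, 3)

(29, 3)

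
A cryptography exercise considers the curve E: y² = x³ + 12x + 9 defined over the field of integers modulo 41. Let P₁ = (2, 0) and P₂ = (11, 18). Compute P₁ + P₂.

(2, 0) + (11, 18). λ = (18 - 0)/(11 - 2) ≡ 18/9 mod 41. 9⁻¹ ≡ 32 (mod 41) since 9·32 = 288 ≡ 1, so λ ≡ 2.
  x = λ² - 2 - 11 = 4 - 13 ≡ 32; y = λ·(2 - 32) - 0 ≡ 22. → (32, 22)

(32, 22)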